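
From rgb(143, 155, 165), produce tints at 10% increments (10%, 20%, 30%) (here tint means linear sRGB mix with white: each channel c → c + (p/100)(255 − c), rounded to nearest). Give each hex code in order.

10%: (143 + 11.2 = 154.2→154, 155 + 10 = 165→165, 165 + 9 = 174→174) → #9AA5AE
20%: (143 + 22.4 = 165.4→165, 155 + 20 = 175→175, 165 + 18 = 183→183) → #A5AFB7
30%: (143 + 33.6 = 176.6→177, 155 + 30 = 185→185, 165 + 27 = 192→192) → #B1B9C0

#9AA5AE, #A5AFB7, #B1B9C0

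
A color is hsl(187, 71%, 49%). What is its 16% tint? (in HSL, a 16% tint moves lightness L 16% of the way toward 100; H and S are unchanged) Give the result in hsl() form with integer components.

L moves 16% from 49 toward 100: 49 + 8.16 = 57.16 → 57.
H and S are unchanged.

hsl(187, 71%, 57%)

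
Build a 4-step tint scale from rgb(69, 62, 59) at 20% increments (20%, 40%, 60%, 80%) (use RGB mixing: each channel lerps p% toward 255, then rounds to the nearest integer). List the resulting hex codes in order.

#6a6562, #8f8b89, #b5b2b1, #dad8d8

20%: (69 + 37.2 = 106.2→106, 62 + 38.6 = 100.6→101, 59 + 39.2 = 98.2→98) → #6a6562
40%: (69 + 74.4 = 143.4→143, 62 + 77.2 = 139.2→139, 59 + 78.4 = 137.4→137) → #8f8b89
60%: (69 + 111.6 = 180.6→181, 62 + 115.8 = 177.8→178, 59 + 117.6 = 176.6→177) → #b5b2b1
80%: (69 + 148.8 = 217.8→218, 62 + 154.4 = 216.4→216, 59 + 156.8 = 215.8→216) → #dad8d8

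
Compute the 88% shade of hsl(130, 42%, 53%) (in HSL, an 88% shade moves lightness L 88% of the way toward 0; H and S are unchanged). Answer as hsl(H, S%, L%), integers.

hsl(130, 42%, 6%)

L moves 88% from 53 toward 0: 53 − 46.64 = 6.36 → 6.
H and S are unchanged.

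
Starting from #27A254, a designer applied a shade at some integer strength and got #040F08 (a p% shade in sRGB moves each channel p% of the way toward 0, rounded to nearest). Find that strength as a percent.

#27A254 is rgb(39, 162, 84); #040F08 is rgb(4, 15, 8).
On the G channel (widest range): 15 ≈ 162 + (p/100)(0 − 162), so p ≈ 100×(15 − 162)/(0 − 162) = -14700/-162 = 90.74.
p = 91 reproduces all three channels after rounding.

91%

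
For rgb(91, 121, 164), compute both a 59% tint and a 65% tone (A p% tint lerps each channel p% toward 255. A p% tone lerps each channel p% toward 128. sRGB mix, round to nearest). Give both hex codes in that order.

59% tint:
  R: 91 + 96.76 = 187.76 → 188
  G: 121 + 79.06 = 200.06 → 200
  B: 164 + 53.69 = 217.69 → 218
  → #BCC8DA
65% tone:
  R: 91 + 24.05 = 115.05 → 115
  G: 121 + 0.65×(128−121) = 121 + 4.55 = 125.55 → 126
  B: 164 + 0.65×(128−164) = 164 − 23.4 = 140.6 → 141
  → #737E8D

#BCC8DA, #737E8D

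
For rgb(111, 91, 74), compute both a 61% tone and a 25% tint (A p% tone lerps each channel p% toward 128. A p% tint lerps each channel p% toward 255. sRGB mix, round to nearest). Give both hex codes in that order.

61% tone:
  R: 111 + 10.37 = 121.37 → 121
  G: 91 + 22.57 = 113.57 → 114
  B: 74 + 0.61×(128−74) = 74 + 32.94 = 106.94 → 107
  → #79726B
25% tint:
  R: 111 + 0.25×(255−111) = 111 + 36 = 147 → 147
  G: 91 + 0.25×(255−91) = 91 + 41 = 132 → 132
  B: 74 + 45.25 = 119.25 → 119
  → #938477

#79726B, #938477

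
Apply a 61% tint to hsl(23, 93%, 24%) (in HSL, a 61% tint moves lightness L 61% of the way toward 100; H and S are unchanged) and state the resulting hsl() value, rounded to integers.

hsl(23, 93%, 70%)

L moves 61% from 24 toward 100: 24 + 46.36 = 70.36 → 70.
H and S are unchanged.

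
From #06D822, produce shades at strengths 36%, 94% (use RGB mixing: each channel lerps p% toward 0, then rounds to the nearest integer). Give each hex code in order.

#06D822 is rgb(6, 216, 34).
36%: (6 − 2.16 = 3.84→4, 216 − 77.76 = 138.24→138, 34 − 12.24 = 21.76→22) → #048A16
94%: (6 − 5.64 = 0.36→0, 216 − 203.04 = 12.96→13, 34 − 31.96 = 2.04→2) → #000D02

#048A16, #000D02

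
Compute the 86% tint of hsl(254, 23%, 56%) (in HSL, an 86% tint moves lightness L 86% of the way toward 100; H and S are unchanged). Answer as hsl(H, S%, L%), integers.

L moves 86% from 56 toward 100: 56 + 37.84 = 93.84 → 94.
H and S are unchanged.

hsl(254, 23%, 94%)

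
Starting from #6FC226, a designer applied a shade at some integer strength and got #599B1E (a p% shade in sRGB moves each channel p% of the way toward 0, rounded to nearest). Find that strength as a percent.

#6FC226 is rgb(111, 194, 38); #599B1E is rgb(89, 155, 30).
On the G channel (widest range): 155 ≈ 194 + (p/100)(0 − 194), so p ≈ 100×(155 − 194)/(0 − 194) = -3900/-194 = 20.10.
p = 20 reproduces all three channels after rounding.

20%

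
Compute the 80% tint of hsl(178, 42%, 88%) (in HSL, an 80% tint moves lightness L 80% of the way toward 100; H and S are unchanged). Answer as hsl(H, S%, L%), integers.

L moves 80% from 88 toward 100: 88 + 9.6 = 97.6 → 98.
H and S are unchanged.

hsl(178, 42%, 98%)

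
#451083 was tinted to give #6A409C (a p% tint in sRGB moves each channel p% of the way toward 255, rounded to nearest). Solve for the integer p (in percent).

#451083 is rgb(69, 16, 131); #6A409C is rgb(106, 64, 156).
On the G channel (widest range): 64 ≈ 16 + (p/100)(255 − 16), so p ≈ 100×(64 − 16)/(255 − 16) = 4800/239 = 20.08.
p = 20 reproduces all three channels after rounding.

20%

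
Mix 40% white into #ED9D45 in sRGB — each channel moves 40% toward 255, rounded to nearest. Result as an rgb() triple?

rgb(244, 196, 143)

#ED9D45 is rgb(237, 157, 69).
Lerp each channel 40% toward 255:
  R: 237 + 0.4×(255−237) = 237 + 7.2 = 244.2 → 244
  G: 157 + 0.4×(255−157) = 157 + 39.2 = 196.2 → 196
  B: 69 + 0.4×(255−69) = 69 + 74.4 = 143.4 → 143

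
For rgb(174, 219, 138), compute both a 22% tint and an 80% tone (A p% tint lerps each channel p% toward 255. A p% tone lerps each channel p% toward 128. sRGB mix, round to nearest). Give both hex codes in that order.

#C0E3A4, #899282

22% tint:
  R: 174 + 0.22×(255−174) = 174 + 17.82 = 191.82 → 192
  G: 219 + 7.92 = 226.92 → 227
  B: 138 + 25.74 = 163.74 → 164
  → #C0E3A4
80% tone:
  R: 174 + 0.8×(128−174) = 174 − 36.8 = 137.2 → 137
  G: 219 + 0.8×(128−219) = 219 − 72.8 = 146.2 → 146
  B: 138 + 0.8×(128−138) = 138 − 8 = 130 → 130
  → #899282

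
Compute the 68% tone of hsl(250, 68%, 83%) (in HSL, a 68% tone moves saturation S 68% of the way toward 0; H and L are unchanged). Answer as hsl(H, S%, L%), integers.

hsl(250, 22%, 83%)

S moves 68% from 68 toward 0: 68 − 46.24 = 21.76 → 22.
H and L are unchanged.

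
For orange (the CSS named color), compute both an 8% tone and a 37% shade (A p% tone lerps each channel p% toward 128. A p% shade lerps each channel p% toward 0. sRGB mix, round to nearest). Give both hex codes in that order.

CSS orange is rgb(255, 165, 0).
8% tone:
  R: 255 − 10.16 = 244.84 → 245
  G: 165 − 2.96 = 162.04 → 162
  B: 0 + 0.08×(128−0) = 0 + 10.24 = 10.24 → 10
  → #f5a20a
37% shade:
  R: 255 + 0.37×(0−255) = 255 − 94.35 = 160.65 → 161
  G: 165 − 61.05 = 103.95 → 104
  B: 0 + 0.37×(0−0) = 0 + 0 = 0 → 0
  → #a16800

#f5a20a, #a16800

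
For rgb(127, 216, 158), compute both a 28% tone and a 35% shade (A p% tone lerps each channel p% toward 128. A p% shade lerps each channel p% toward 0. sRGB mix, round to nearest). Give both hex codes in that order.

#7FBF96, #538C67

28% tone:
  R: 127 + 0.28×(128−127) = 127 + 0.28 = 127.28 → 127
  G: 216 − 24.64 = 191.36 → 191
  B: 158 − 8.4 = 149.6 → 150
  → #7FBF96
35% shade:
  R: 127 + 0.35×(0−127) = 127 − 44.45 = 82.55 → 83
  G: 216 + 0.35×(0−216) = 216 − 75.6 = 140.4 → 140
  B: 158 + 0.35×(0−158) = 158 − 55.3 = 102.7 → 103
  → #538C67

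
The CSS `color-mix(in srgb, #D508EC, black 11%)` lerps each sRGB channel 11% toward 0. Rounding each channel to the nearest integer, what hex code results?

#BE07D2

#D508EC is rgb(213, 8, 236).
An 11% shade moves each channel 11% toward 0:
  R: 213 + 0.11×(0−213) = 213 − 23.43 = 189.57 → 190
  G: 8 + 0.11×(0−8) = 8 − 0.88 = 7.12 → 7
  B: 236 − 25.96 = 210.04 → 210
rgb(190, 7, 210) = #BE07D2.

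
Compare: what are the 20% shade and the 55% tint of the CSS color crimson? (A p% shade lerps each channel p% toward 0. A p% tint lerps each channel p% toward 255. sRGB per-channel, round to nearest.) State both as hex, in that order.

CSS crimson is rgb(220, 20, 60).
20% shade:
  R: 220 − 44 = 176 → 176
  G: 20 + 0.2×(0−20) = 20 − 4 = 16 → 16
  B: 60 − 12 = 48 → 48
  → #b01030
55% tint:
  R: 220 + 0.55×(255−220) = 220 + 19.25 = 239.25 → 239
  G: 20 + 129.25 = 149.25 → 149
  B: 60 + 107.25 = 167.25 → 167
  → #ef95a7

#b01030, #ef95a7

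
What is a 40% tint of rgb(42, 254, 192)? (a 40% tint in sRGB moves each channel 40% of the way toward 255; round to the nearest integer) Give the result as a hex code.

#7ffed9

Lerp each channel 40% toward 255:
  R: 42 + 0.4×(255−42) = 42 + 85.2 = 127.2 → 127
  G: 254 + 0.4 = 254.4 → 254
  B: 192 + 25.2 = 217.2 → 217
rgb(127, 254, 217) = #7ffed9.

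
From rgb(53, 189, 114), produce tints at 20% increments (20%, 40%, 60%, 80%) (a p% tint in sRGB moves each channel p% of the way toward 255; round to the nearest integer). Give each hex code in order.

#5DCA8E, #86D7AA, #AEE5C7, #D7F2E3

20%: (53 + 40.4 = 93.4→93, 189 + 13.2 = 202.2→202, 114 + 28.2 = 142.2→142) → #5DCA8E
40%: (53 + 80.8 = 133.8→134, 189 + 26.4 = 215.4→215, 114 + 56.4 = 170.4→170) → #86D7AA
60%: (53 + 121.2 = 174.2→174, 189 + 39.6 = 228.6→229, 114 + 84.6 = 198.6→199) → #AEE5C7
80%: (53 + 161.6 = 214.6→215, 189 + 52.8 = 241.8→242, 114 + 112.8 = 226.8→227) → #D7F2E3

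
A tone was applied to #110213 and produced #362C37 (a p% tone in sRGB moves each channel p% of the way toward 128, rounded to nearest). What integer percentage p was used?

33%

#110213 is rgb(17, 2, 19); #362C37 is rgb(54, 44, 55).
On the G channel (widest range): 44 ≈ 2 + (p/100)(128 − 2), so p ≈ 100×(44 − 2)/(128 − 2) = 4200/126 = 33.33.
p = 33 reproduces all three channels after rounding.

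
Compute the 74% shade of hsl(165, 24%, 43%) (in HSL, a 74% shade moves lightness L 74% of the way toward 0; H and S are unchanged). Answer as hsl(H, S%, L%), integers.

L moves 74% from 43 toward 0: 43 − 31.82 = 11.18 → 11.
H and S are unchanged.

hsl(165, 24%, 11%)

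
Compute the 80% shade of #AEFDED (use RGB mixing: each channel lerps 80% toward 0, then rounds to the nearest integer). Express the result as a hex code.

#AEFDED is rgb(174, 253, 237).
Per channel, c → c + 0.8(0 − c):
  R: 174 − 139.2 = 34.8 → 35
  G: 253 + 0.8×(0−253) = 253 − 202.4 = 50.6 → 51
  B: 237 + 0.8×(0−237) = 237 − 189.6 = 47.4 → 47
rgb(35, 51, 47) = #23332F.

#23332F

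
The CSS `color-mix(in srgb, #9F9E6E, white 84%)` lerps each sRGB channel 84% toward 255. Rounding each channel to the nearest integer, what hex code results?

#F0EFE8

#9F9E6E is rgb(159, 158, 110).
Per channel, c → c + 0.84(255 − c):
  R: 159 + 0.84×(255−159) = 159 + 80.64 = 239.64 → 240
  G: 158 + 0.84×(255−158) = 158 + 81.48 = 239.48 → 239
  B: 110 + 121.8 = 231.8 → 232
rgb(240, 239, 232) = #F0EFE8.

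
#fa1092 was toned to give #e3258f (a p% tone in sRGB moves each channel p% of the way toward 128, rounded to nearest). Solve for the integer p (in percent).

19%

#fa1092 is rgb(250, 16, 146); #e3258f is rgb(227, 37, 143).
On the R channel (widest range): 227 ≈ 250 + (p/100)(128 − 250), so p ≈ 100×(227 − 250)/(128 − 250) = -2300/-122 = 18.85.
p = 19 reproduces all three channels after rounding.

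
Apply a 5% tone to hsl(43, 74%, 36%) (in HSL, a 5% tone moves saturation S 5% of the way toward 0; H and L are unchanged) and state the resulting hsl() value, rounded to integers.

S moves 5% from 74 toward 0: 74 − 3.7 = 70.3 → 70.
H and L are unchanged.

hsl(43, 70%, 36%)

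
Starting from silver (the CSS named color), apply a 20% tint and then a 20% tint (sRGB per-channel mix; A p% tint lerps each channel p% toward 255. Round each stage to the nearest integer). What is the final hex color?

CSS silver is rgb(192, 192, 192).
A 20% tint moves each channel 20% toward 255:
  R: 192 + 0.2×(255−192) = 192 + 12.6 = 204.6 → 205
  G: 192 + 12.6 = 204.6 → 205
  B: 192 + 0.2×(255−192) = 192 + 12.6 = 204.6 → 205
After the tint: rgb(205, 205, 205) = #CDCDCD.
Lerp each channel 20% toward 255:
  R: 205 + 0.2×(255−205) = 205 + 10 = 215 → 215
  G: 205 + 0.2×(255−205) = 205 + 10 = 215 → 215
  B: 205 + 0.2×(255−205) = 205 + 10 = 215 → 215
rgb(215, 215, 215) = #D7D7D7.

#D7D7D7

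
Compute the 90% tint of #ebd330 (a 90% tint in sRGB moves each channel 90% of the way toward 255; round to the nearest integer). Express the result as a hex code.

#fdfbea

#ebd330 is rgb(235, 211, 48).
A 90% tint moves each channel 90% toward 255:
  R: 235 + 18 = 253 → 253
  G: 211 + 39.6 = 250.6 → 251
  B: 48 + 0.9×(255−48) = 48 + 186.3 = 234.3 → 234
rgb(253, 251, 234) = #fdfbea.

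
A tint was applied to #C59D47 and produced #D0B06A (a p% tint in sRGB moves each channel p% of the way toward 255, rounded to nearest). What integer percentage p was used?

#C59D47 is rgb(197, 157, 71); #D0B06A is rgb(208, 176, 106).
On the B channel (widest range): 106 ≈ 71 + (p/100)(255 − 71), so p ≈ 100×(106 − 71)/(255 − 71) = 3500/184 = 19.02.
p = 19 reproduces all three channels after rounding.

19%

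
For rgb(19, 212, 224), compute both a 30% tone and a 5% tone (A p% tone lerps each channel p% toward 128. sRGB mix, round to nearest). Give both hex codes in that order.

#34BBC3, #18D0DB

30% tone:
  R: 19 + 0.3×(128−19) = 19 + 32.7 = 51.7 → 52
  G: 212 + 0.3×(128−212) = 212 − 25.2 = 186.8 → 187
  B: 224 − 28.8 = 195.2 → 195
  → #34BBC3
5% tone:
  R: 19 + 0.05×(128−19) = 19 + 5.45 = 24.45 → 24
  G: 212 + 0.05×(128−212) = 212 − 4.2 = 207.8 → 208
  B: 224 + 0.05×(128−224) = 224 − 4.8 = 219.2 → 219
  → #18D0DB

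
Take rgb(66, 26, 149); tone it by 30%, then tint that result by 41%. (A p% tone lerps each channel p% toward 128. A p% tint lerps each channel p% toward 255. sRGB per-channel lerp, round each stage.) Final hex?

A 30% tone moves each channel 30% toward 128:
  R: 66 + 0.3×(128−66) = 66 + 18.6 = 84.6 → 85
  G: 26 + 0.3×(128−26) = 26 + 30.6 = 56.6 → 57
  B: 149 − 6.3 = 142.7 → 143
After the tone: rgb(85, 57, 143) = #55398f.
Lerp each channel 41% toward 255:
  R: 85 + 69.7 = 154.7 → 155
  G: 57 + 0.41×(255−57) = 57 + 81.18 = 138.18 → 138
  B: 143 + 0.41×(255−143) = 143 + 45.92 = 188.92 → 189
rgb(155, 138, 189) = #9b8abd.

#9b8abd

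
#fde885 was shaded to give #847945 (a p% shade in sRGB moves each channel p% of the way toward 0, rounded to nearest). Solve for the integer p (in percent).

48%

#fde885 is rgb(253, 232, 133); #847945 is rgb(132, 121, 69).
On the R channel (widest range): 132 ≈ 253 + (p/100)(0 − 253), so p ≈ 100×(132 − 253)/(0 − 253) = -12100/-253 = 47.83.
p = 48 reproduces all three channels after rounding.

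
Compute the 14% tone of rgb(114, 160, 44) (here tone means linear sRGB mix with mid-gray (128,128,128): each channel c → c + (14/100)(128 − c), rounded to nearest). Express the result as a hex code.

#749C38

Lerp each channel 14% toward 128:
  R: 114 + 1.96 = 115.96 → 116
  G: 160 + 0.14×(128−160) = 160 − 4.48 = 155.52 → 156
  B: 44 + 0.14×(128−44) = 44 + 11.76 = 55.76 → 56
rgb(116, 156, 56) = #749C38.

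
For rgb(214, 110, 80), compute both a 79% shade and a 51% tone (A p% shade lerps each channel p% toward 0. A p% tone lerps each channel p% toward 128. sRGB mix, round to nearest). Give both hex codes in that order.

79% shade:
  R: 214 − 169.06 = 44.94 → 45
  G: 110 + 0.79×(0−110) = 110 − 86.9 = 23.1 → 23
  B: 80 + 0.79×(0−80) = 80 − 63.2 = 16.8 → 17
  → #2D1711
51% tone:
  R: 214 + 0.51×(128−214) = 214 − 43.86 = 170.14 → 170
  G: 110 + 0.51×(128−110) = 110 + 9.18 = 119.18 → 119
  B: 80 + 0.51×(128−80) = 80 + 24.48 = 104.48 → 104
  → #AA7768

#2D1711, #AA7768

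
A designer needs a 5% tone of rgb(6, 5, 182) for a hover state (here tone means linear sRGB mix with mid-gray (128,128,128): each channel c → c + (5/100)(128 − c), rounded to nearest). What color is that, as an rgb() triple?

rgb(12, 11, 179)

Per channel, c → c + 0.05(128 − c):
  R: 6 + 0.05×(128−6) = 6 + 6.1 = 12.1 → 12
  G: 5 + 6.15 = 11.15 → 11
  B: 182 − 2.7 = 179.3 → 179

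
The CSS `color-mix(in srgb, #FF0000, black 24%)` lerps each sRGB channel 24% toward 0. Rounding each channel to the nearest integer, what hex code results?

#C20000

#FF0000 is rgb(255, 0, 0).
Per channel, c → c + 0.24(0 − c):
  R: 255 − 61.2 = 193.8 → 194
  G: 0 + 0.24×(0−0) = 0 + 0 = 0 → 0
  B: 0 + 0.24×(0−0) = 0 + 0 = 0 → 0
rgb(194, 0, 0) = #C20000.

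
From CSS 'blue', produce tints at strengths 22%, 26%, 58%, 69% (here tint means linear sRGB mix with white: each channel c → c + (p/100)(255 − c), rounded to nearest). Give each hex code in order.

CSS blue is rgb(0, 0, 255).
22%: (0 + 56.1 = 56.1→56, 0 + 56.1 = 56.1→56, 255→255) → #3838ff
26%: (0 + 66.3 = 66.3→66, 0 + 66.3 = 66.3→66, 255→255) → #4242ff
58%: (0 + 147.9 = 147.9→148, 0 + 147.9 = 147.9→148, 255→255) → #9494ff
69%: (0 + 175.95 = 175.95→176, 0 + 175.95 = 175.95→176, 255→255) → #b0b0ff

#3838ff, #4242ff, #9494ff, #b0b0ff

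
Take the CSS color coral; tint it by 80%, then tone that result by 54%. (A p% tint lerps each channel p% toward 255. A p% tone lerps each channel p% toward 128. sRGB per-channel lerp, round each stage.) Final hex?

#BAAEAA

CSS coral is rgb(255, 127, 80).
Per channel, c → c + 0.8(255 − c):
  R: 255 + 0.8×(255−255) = 255 + 0 = 255 → 255
  G: 127 + 102.4 = 229.4 → 229
  B: 80 + 140 = 220 → 220
After the tint: rgb(255, 229, 220) = #FFE5DC.
A 54% tone moves each channel 54% toward 128:
  R: 255 − 68.58 = 186.42 → 186
  G: 229 + 0.54×(128−229) = 229 − 54.54 = 174.46 → 174
  B: 220 + 0.54×(128−220) = 220 − 49.68 = 170.32 → 170
rgb(186, 174, 170) = #BAAEAA.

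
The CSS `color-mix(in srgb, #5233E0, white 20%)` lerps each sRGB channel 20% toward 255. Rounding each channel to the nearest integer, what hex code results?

#755CE6

#5233E0 is rgb(82, 51, 224).
A 20% tint moves each channel 20% toward 255:
  R: 82 + 0.2×(255−82) = 82 + 34.6 = 116.6 → 117
  G: 51 + 40.8 = 91.8 → 92
  B: 224 + 0.2×(255−224) = 224 + 6.2 = 230.2 → 230
rgb(117, 92, 230) = #755CE6.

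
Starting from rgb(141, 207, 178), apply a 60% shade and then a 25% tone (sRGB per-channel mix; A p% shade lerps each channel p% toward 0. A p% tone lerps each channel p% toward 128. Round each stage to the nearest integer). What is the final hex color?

Per channel, c → c + 0.6(0 − c):
  R: 141 + 0.6×(0−141) = 141 − 84.6 = 56.4 → 56
  G: 207 − 124.2 = 82.8 → 83
  B: 178 − 106.8 = 71.2 → 71
After the shade: rgb(56, 83, 71) = #385347.
Per channel, c → c + 0.25(128 − c):
  R: 56 + 0.25×(128−56) = 56 + 18 = 74 → 74
  G: 83 + 11.25 = 94.25 → 94
  B: 71 + 14.25 = 85.25 → 85
rgb(74, 94, 85) = #4A5E55.

#4A5E55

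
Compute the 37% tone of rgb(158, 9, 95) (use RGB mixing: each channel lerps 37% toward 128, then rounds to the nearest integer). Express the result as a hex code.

Per channel, c → c + 0.37(128 − c):
  R: 158 − 11.1 = 146.9 → 147
  G: 9 + 0.37×(128−9) = 9 + 44.03 = 53.03 → 53
  B: 95 + 12.21 = 107.21 → 107
rgb(147, 53, 107) = #93356b.

#93356b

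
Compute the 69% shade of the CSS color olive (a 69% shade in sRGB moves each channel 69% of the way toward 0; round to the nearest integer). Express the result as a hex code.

CSS olive is rgb(128, 128, 0).
Lerp each channel 69% toward 0:
  R: 128 + 0.69×(0−128) = 128 − 88.32 = 39.68 → 40
  G: 128 + 0.69×(0−128) = 128 − 88.32 = 39.68 → 40
  B: 0 + 0 = 0 → 0
rgb(40, 40, 0) = #282800.

#282800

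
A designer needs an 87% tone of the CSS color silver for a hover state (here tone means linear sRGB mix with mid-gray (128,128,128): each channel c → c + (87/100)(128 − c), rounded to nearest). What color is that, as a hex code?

#888888

CSS silver is rgb(192, 192, 192).
Per channel, c → c + 0.87(128 − c):
  R: 192 − 55.68 = 136.32 → 136
  G: 192 − 55.68 = 136.32 → 136
  B: 192 + 0.87×(128−192) = 192 − 55.68 = 136.32 → 136
rgb(136, 136, 136) = #888888.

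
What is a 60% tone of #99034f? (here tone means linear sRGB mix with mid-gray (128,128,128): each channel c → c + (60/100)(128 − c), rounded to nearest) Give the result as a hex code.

#99034f is rgb(153, 3, 79).
Lerp each channel 60% toward 128:
  R: 153 + 0.6×(128−153) = 153 − 15 = 138 → 138
  G: 3 + 75 = 78 → 78
  B: 79 + 0.6×(128−79) = 79 + 29.4 = 108.4 → 108
rgb(138, 78, 108) = #8a4e6c.

#8a4e6c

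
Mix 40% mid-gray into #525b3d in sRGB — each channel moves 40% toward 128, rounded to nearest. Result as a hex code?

#525b3d is rgb(82, 91, 61).
A 40% tone moves each channel 40% toward 128:
  R: 82 + 18.4 = 100.4 → 100
  G: 91 + 14.8 = 105.8 → 106
  B: 61 + 0.4×(128−61) = 61 + 26.8 = 87.8 → 88
rgb(100, 106, 88) = #646a58.

#646a58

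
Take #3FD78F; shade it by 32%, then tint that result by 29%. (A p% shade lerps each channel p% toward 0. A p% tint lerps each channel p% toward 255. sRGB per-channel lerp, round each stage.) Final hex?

#68B28F

#3FD78F is rgb(63, 215, 143).
A 32% shade moves each channel 32% toward 0:
  R: 63 − 20.16 = 42.84 → 43
  G: 215 − 68.8 = 146.2 → 146
  B: 143 + 0.32×(0−143) = 143 − 45.76 = 97.24 → 97
After the shade: rgb(43, 146, 97) = #2B9261.
A 29% tint moves each channel 29% toward 255:
  R: 43 + 0.29×(255−43) = 43 + 61.48 = 104.48 → 104
  G: 146 + 0.29×(255−146) = 146 + 31.61 = 177.61 → 178
  B: 97 + 0.29×(255−97) = 97 + 45.82 = 142.82 → 143
rgb(104, 178, 143) = #68B28F.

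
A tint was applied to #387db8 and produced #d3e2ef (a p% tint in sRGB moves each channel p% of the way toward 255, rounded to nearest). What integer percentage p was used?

78%

#387db8 is rgb(56, 125, 184); #d3e2ef is rgb(211, 226, 239).
On the R channel (widest range): 211 ≈ 56 + (p/100)(255 − 56), so p ≈ 100×(211 − 56)/(255 − 56) = 15500/199 = 77.89.
p = 78 reproduces all three channels after rounding.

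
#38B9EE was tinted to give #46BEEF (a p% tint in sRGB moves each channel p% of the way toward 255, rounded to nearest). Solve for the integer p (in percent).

7%

#38B9EE is rgb(56, 185, 238); #46BEEF is rgb(70, 190, 239).
On the R channel (widest range): 70 ≈ 56 + (p/100)(255 − 56), so p ≈ 100×(70 − 56)/(255 − 56) = 1400/199 = 7.04.
p = 7 reproduces all three channels after rounding.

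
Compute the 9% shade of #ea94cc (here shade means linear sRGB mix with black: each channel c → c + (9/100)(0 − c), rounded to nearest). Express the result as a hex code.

#d587ba

#ea94cc is rgb(234, 148, 204).
Per channel, c → c + 0.09(0 − c):
  R: 234 − 21.06 = 212.94 → 213
  G: 148 + 0.09×(0−148) = 148 − 13.32 = 134.68 → 135
  B: 204 + 0.09×(0−204) = 204 − 18.36 = 185.64 → 186
rgb(213, 135, 186) = #d587ba.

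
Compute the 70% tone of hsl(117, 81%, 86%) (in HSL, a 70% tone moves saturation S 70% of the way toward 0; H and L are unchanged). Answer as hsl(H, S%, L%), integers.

hsl(117, 24%, 86%)

S moves 70% from 81 toward 0: 81 − 56.7 = 24.3 → 24.
H and L are unchanged.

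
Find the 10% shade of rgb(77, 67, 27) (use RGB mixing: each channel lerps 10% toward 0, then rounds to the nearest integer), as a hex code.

Per channel, c → c + 0.1(0 − c):
  R: 77 + 0.1×(0−77) = 77 − 7.7 = 69.3 → 69
  G: 67 − 6.7 = 60.3 → 60
  B: 27 + 0.1×(0−27) = 27 − 2.7 = 24.3 → 24
rgb(69, 60, 24) = #453c18.

#453c18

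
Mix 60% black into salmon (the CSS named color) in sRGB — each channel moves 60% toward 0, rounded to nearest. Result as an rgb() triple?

rgb(100, 51, 46)

CSS salmon is rgb(250, 128, 114).
A 60% shade moves each channel 60% toward 0:
  R: 250 + 0.6×(0−250) = 250 − 150 = 100 → 100
  G: 128 − 76.8 = 51.2 → 51
  B: 114 − 68.4 = 45.6 → 46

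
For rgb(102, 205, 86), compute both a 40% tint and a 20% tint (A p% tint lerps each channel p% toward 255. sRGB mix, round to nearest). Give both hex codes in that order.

#A3E19A, #85D778

40% tint:
  R: 102 + 0.4×(255−102) = 102 + 61.2 = 163.2 → 163
  G: 205 + 0.4×(255−205) = 205 + 20 = 225 → 225
  B: 86 + 0.4×(255−86) = 86 + 67.6 = 153.6 → 154
  → #A3E19A
20% tint:
  R: 102 + 30.6 = 132.6 → 133
  G: 205 + 0.2×(255−205) = 205 + 10 = 215 → 215
  B: 86 + 0.2×(255−86) = 86 + 33.8 = 119.8 → 120
  → #85D778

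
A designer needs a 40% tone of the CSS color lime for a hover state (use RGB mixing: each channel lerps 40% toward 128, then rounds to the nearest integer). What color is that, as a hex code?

CSS lime is rgb(0, 255, 0).
Lerp each channel 40% toward 128:
  R: 0 + 0.4×(128−0) = 0 + 51.2 = 51.2 → 51
  G: 255 + 0.4×(128−255) = 255 − 50.8 = 204.2 → 204
  B: 0 + 51.2 = 51.2 → 51
rgb(51, 204, 51) = #33cc33.

#33cc33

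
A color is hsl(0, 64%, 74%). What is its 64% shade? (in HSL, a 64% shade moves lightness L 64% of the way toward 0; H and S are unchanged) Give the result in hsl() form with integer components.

hsl(0, 64%, 27%)

L moves 64% from 74 toward 0: 74 − 47.36 = 26.64 → 27.
H and S are unchanged.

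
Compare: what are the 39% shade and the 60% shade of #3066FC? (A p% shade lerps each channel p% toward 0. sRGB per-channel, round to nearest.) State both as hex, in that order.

#1D3E9A, #132965

#3066FC is rgb(48, 102, 252).
39% shade:
  R: 48 − 18.72 = 29.28 → 29
  G: 102 − 39.78 = 62.22 → 62
  B: 252 + 0.39×(0−252) = 252 − 98.28 = 153.72 → 154
  → #1D3E9A
60% shade:
  R: 48 + 0.6×(0−48) = 48 − 28.8 = 19.2 → 19
  G: 102 − 61.2 = 40.8 → 41
  B: 252 − 151.2 = 100.8 → 101
  → #132965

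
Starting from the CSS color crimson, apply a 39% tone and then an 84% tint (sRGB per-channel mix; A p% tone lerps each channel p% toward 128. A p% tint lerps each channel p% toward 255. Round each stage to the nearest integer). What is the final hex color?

#F4E0E4

CSS crimson is rgb(220, 20, 60).
Per channel, c → c + 0.39(128 − c):
  R: 220 − 35.88 = 184.12 → 184
  G: 20 + 42.12 = 62.12 → 62
  B: 60 + 26.52 = 86.52 → 87
After the tone: rgb(184, 62, 87) = #B83E57.
An 84% tint moves each channel 84% toward 255:
  R: 184 + 0.84×(255−184) = 184 + 59.64 = 243.64 → 244
  G: 62 + 0.84×(255−62) = 62 + 162.12 = 224.12 → 224
  B: 87 + 0.84×(255−87) = 87 + 141.12 = 228.12 → 228
rgb(244, 224, 228) = #F4E0E4.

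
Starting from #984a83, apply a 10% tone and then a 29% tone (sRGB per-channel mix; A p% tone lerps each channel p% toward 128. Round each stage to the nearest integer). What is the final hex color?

#984a83 is rgb(152, 74, 131).
A 10% tone moves each channel 10% toward 128:
  R: 152 − 2.4 = 149.6 → 150
  G: 74 + 0.1×(128−74) = 74 + 5.4 = 79.4 → 79
  B: 131 − 0.3 = 130.7 → 131
After the tone: rgb(150, 79, 131) = #964f83.
A 29% tone moves each channel 29% toward 128:
  R: 150 + 0.29×(128−150) = 150 − 6.38 = 143.62 → 144
  G: 79 + 0.29×(128−79) = 79 + 14.21 = 93.21 → 93
  B: 131 − 0.87 = 130.13 → 130
rgb(144, 93, 130) = #905d82.

#905d82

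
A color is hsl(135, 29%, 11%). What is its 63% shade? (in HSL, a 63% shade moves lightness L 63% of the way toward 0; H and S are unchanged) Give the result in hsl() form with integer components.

hsl(135, 29%, 4%)

L moves 63% from 11 toward 0: 11 − 6.93 = 4.07 → 4.
H and S are unchanged.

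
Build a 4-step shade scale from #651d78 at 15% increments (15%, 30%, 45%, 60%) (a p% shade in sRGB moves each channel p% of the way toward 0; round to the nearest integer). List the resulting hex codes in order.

#651d78 is rgb(101, 29, 120).
15%: (101 − 15.15 = 85.85→86, 29 − 4.35 = 24.65→25, 120 − 18 = 102→102) → #561966
30%: (101 − 30.3 = 70.7→71, 29 − 8.7 = 20.3→20, 120 − 36 = 84→84) → #471454
45%: (101 − 45.45 = 55.55→56, 29 − 13.05 = 15.95→16, 120 − 54 = 66→66) → #381042
60%: (101 − 60.6 = 40.4→40, 29 − 17.4 = 11.6→12, 120 − 72 = 48→48) → #280c30

#561966, #471454, #381042, #280c30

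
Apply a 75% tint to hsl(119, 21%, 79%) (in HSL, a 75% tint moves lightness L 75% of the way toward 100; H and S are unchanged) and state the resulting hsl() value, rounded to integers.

hsl(119, 21%, 95%)

L moves 75% from 79 toward 100: 79 + 15.75 = 94.75 → 95.
H and S are unchanged.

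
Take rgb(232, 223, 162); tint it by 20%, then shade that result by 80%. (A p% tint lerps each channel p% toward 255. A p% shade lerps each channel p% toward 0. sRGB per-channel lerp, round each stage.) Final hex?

#2f2e24

Per channel, c → c + 0.2(255 − c):
  R: 232 + 0.2×(255−232) = 232 + 4.6 = 236.6 → 237
  G: 223 + 0.2×(255−223) = 223 + 6.4 = 229.4 → 229
  B: 162 + 0.2×(255−162) = 162 + 18.6 = 180.6 → 181
After the tint: rgb(237, 229, 181) = #ede5b5.
An 80% shade moves each channel 80% toward 0:
  R: 237 + 0.8×(0−237) = 237 − 189.6 = 47.4 → 47
  G: 229 + 0.8×(0−229) = 229 − 183.2 = 45.8 → 46
  B: 181 − 144.8 = 36.2 → 36
rgb(47, 46, 36) = #2f2e24.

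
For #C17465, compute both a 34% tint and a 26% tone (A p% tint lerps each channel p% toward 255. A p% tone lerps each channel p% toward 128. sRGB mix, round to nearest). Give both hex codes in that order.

#D6A399, #B0776C

#C17465 is rgb(193, 116, 101).
34% tint:
  R: 193 + 0.34×(255−193) = 193 + 21.08 = 214.08 → 214
  G: 116 + 47.26 = 163.26 → 163
  B: 101 + 52.36 = 153.36 → 153
  → #D6A399
26% tone:
  R: 193 − 16.9 = 176.1 → 176
  G: 116 + 0.26×(128−116) = 116 + 3.12 = 119.12 → 119
  B: 101 + 7.02 = 108.02 → 108
  → #B0776C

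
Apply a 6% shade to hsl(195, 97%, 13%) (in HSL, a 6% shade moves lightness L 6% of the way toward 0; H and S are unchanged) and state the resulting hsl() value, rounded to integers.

hsl(195, 97%, 12%)

L moves 6% from 13 toward 0: 13 − 0.78 = 12.22 → 12.
H and S are unchanged.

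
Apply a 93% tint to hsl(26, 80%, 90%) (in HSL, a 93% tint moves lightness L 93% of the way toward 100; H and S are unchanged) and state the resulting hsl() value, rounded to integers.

hsl(26, 80%, 99%)

L moves 93% from 90 toward 100: 90 + 9.3 = 99.3 → 99.
H and S are unchanged.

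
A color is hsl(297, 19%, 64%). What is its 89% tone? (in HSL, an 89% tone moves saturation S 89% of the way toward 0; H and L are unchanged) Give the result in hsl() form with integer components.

S moves 89% from 19 toward 0: 19 − 16.91 = 2.09 → 2.
H and L are unchanged.

hsl(297, 2%, 64%)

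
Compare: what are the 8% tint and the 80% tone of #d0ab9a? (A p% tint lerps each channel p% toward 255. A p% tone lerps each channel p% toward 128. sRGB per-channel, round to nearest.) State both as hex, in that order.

#d0ab9a is rgb(208, 171, 154).
8% tint:
  R: 208 + 3.76 = 211.76 → 212
  G: 171 + 0.08×(255−171) = 171 + 6.72 = 177.72 → 178
  B: 154 + 0.08×(255−154) = 154 + 8.08 = 162.08 → 162
  → #d4b2a2
80% tone:
  R: 208 + 0.8×(128−208) = 208 − 64 = 144 → 144
  G: 171 + 0.8×(128−171) = 171 − 34.4 = 136.6 → 137
  B: 154 − 20.8 = 133.2 → 133
  → #908985

#d4b2a2, #908985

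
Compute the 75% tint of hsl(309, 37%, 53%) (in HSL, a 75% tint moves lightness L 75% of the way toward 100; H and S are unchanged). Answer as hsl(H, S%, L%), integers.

hsl(309, 37%, 88%)

L moves 75% from 53 toward 100: 53 + 35.25 = 88.25 → 88.
H and S are unchanged.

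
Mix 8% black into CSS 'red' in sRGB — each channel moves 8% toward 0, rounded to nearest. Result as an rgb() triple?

CSS red is rgb(255, 0, 0).
An 8% shade moves each channel 8% toward 0:
  R: 255 − 20.4 = 234.6 → 235
  G: 0 + 0.08×(0−0) = 0 + 0 = 0 → 0
  B: 0 + 0.08×(0−0) = 0 + 0 = 0 → 0

rgb(235, 0, 0)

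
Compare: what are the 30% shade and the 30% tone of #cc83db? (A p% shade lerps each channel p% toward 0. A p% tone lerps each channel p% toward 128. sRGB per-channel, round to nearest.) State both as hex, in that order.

#cc83db is rgb(204, 131, 219).
30% shade:
  R: 204 + 0.3×(0−204) = 204 − 61.2 = 142.8 → 143
  G: 131 + 0.3×(0−131) = 131 − 39.3 = 91.7 → 92
  B: 219 − 65.7 = 153.3 → 153
  → #8f5c99
30% tone:
  R: 204 + 0.3×(128−204) = 204 − 22.8 = 181.2 → 181
  G: 131 + 0.3×(128−131) = 131 − 0.9 = 130.1 → 130
  B: 219 − 27.3 = 191.7 → 192
  → #b582c0

#8f5c99, #b582c0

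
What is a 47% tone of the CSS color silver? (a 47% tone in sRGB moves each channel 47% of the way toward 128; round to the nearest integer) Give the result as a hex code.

CSS silver is rgb(192, 192, 192).
Lerp each channel 47% toward 128:
  R: 192 + 0.47×(128−192) = 192 − 30.08 = 161.92 → 162
  G: 192 + 0.47×(128−192) = 192 − 30.08 = 161.92 → 162
  B: 192 + 0.47×(128−192) = 192 − 30.08 = 161.92 → 162
rgb(162, 162, 162) = #a2a2a2.

#a2a2a2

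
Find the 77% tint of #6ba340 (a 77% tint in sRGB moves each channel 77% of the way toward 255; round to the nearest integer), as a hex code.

#6ba340 is rgb(107, 163, 64).
A 77% tint moves each channel 77% toward 255:
  R: 107 + 0.77×(255−107) = 107 + 113.96 = 220.96 → 221
  G: 163 + 70.84 = 233.84 → 234
  B: 64 + 147.07 = 211.07 → 211
rgb(221, 234, 211) = #ddead3.

#ddead3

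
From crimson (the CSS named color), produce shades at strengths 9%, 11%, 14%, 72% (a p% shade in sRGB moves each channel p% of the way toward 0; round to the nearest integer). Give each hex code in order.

CSS crimson is rgb(220, 20, 60).
9%: (220 − 19.8 = 200.2→200, 20 − 1.8 = 18.2→18, 60 − 5.4 = 54.6→55) → #c81237
11%: (220 − 24.2 = 195.8→196, 20 − 2.2 = 17.8→18, 60 − 6.6 = 53.4→53) → #c41235
14%: (220 − 30.8 = 189.2→189, 20 − 2.8 = 17.2→17, 60 − 8.4 = 51.6→52) → #bd1134
72%: (220 − 158.4 = 61.6→62, 20 − 14.4 = 5.6→6, 60 − 43.2 = 16.8→17) → #3e0611

#c81237, #c41235, #bd1134, #3e0611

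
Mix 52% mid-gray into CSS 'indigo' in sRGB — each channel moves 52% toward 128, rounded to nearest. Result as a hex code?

CSS indigo is rgb(75, 0, 130).
Per channel, c → c + 0.52(128 − c):
  R: 75 + 27.56 = 102.56 → 103
  G: 0 + 0.52×(128−0) = 0 + 66.56 = 66.56 → 67
  B: 130 + 0.52×(128−130) = 130 − 1.04 = 128.96 → 129
rgb(103, 67, 129) = #674381.

#674381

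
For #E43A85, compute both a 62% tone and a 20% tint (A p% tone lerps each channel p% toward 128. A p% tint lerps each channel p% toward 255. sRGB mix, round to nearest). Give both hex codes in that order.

#E43A85 is rgb(228, 58, 133).
62% tone:
  R: 228 − 62 = 166 → 166
  G: 58 + 0.62×(128−58) = 58 + 43.4 = 101.4 → 101
  B: 133 − 3.1 = 129.9 → 130
  → #A66582
20% tint:
  R: 228 + 0.2×(255−228) = 228 + 5.4 = 233.4 → 233
  G: 58 + 0.2×(255−58) = 58 + 39.4 = 97.4 → 97
  B: 133 + 24.4 = 157.4 → 157
  → #E9619D

#A66582, #E9619D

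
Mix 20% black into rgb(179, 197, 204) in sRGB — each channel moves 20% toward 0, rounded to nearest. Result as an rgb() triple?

rgb(143, 158, 163)

Lerp each channel 20% toward 0:
  R: 179 + 0.2×(0−179) = 179 − 35.8 = 143.2 → 143
  G: 197 + 0.2×(0−197) = 197 − 39.4 = 157.6 → 158
  B: 204 + 0.2×(0−204) = 204 − 40.8 = 163.2 → 163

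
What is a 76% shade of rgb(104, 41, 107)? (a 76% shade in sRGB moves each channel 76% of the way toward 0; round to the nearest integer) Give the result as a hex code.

Per channel, c → c + 0.76(0 − c):
  R: 104 − 79.04 = 24.96 → 25
  G: 41 − 31.16 = 9.84 → 10
  B: 107 + 0.76×(0−107) = 107 − 81.32 = 25.68 → 26
rgb(25, 10, 26) = #190a1a.

#190a1a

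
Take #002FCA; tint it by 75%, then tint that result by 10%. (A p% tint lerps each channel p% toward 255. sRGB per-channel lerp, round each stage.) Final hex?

#002FCA is rgb(0, 47, 202).
A 75% tint moves each channel 75% toward 255:
  R: 0 + 0.75×(255−0) = 0 + 191.25 = 191.25 → 191
  G: 47 + 156 = 203 → 203
  B: 202 + 0.75×(255−202) = 202 + 39.75 = 241.75 → 242
After the tint: rgb(191, 203, 242) = #BFCBF2.
A 10% tint moves each channel 10% toward 255:
  R: 191 + 6.4 = 197.4 → 197
  G: 203 + 5.2 = 208.2 → 208
  B: 242 + 0.1×(255−242) = 242 + 1.3 = 243.3 → 243
rgb(197, 208, 243) = #C5D0F3.

#C5D0F3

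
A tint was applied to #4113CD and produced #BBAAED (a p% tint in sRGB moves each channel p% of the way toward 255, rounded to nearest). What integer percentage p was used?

64%

#4113CD is rgb(65, 19, 205); #BBAAED is rgb(187, 170, 237).
On the G channel (widest range): 170 ≈ 19 + (p/100)(255 − 19), so p ≈ 100×(170 − 19)/(255 − 19) = 15100/236 = 63.98.
p = 64 reproduces all three channels after rounding.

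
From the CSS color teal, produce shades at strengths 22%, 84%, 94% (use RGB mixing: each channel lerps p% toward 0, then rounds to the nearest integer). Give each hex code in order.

CSS teal is rgb(0, 128, 128).
22%: (0→0, 128 − 28.16 = 99.84→100, 128 − 28.16 = 99.84→100) → #006464
84%: (0→0, 128 − 107.52 = 20.48→20, 128 − 107.52 = 20.48→20) → #001414
94%: (0→0, 128 − 120.32 = 7.68→8, 128 − 120.32 = 7.68→8) → #000808

#006464, #001414, #000808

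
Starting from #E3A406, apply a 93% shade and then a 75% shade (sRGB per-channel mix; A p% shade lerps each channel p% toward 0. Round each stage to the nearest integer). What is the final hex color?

#E3A406 is rgb(227, 164, 6).
Per channel, c → c + 0.93(0 − c):
  R: 227 + 0.93×(0−227) = 227 − 211.11 = 15.89 → 16
  G: 164 − 152.52 = 11.48 → 11
  B: 6 + 0.93×(0−6) = 6 − 5.58 = 0.42 → 0
After the shade: rgb(16, 11, 0) = #100B00.
Per channel, c → c + 0.75(0 − c):
  R: 16 + 0.75×(0−16) = 16 − 12 = 4 → 4
  G: 11 + 0.75×(0−11) = 11 − 8.25 = 2.75 → 3
  B: 0 + 0 = 0 → 0
rgb(4, 3, 0) = #040300.

#040300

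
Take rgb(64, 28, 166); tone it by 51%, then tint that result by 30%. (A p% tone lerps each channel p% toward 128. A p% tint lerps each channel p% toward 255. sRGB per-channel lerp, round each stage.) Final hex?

#9084b3

A 51% tone moves each channel 51% toward 128:
  R: 64 + 0.51×(128−64) = 64 + 32.64 = 96.64 → 97
  G: 28 + 0.51×(128−28) = 28 + 51 = 79 → 79
  B: 166 + 0.51×(128−166) = 166 − 19.38 = 146.62 → 147
After the tone: rgb(97, 79, 147) = #614f93.
A 30% tint moves each channel 30% toward 255:
  R: 97 + 0.3×(255−97) = 97 + 47.4 = 144.4 → 144
  G: 79 + 0.3×(255−79) = 79 + 52.8 = 131.8 → 132
  B: 147 + 32.4 = 179.4 → 179
rgb(144, 132, 179) = #9084b3.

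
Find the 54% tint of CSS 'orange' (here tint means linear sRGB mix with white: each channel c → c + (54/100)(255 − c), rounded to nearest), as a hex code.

CSS orange is rgb(255, 165, 0).
Per channel, c → c + 0.54(255 − c):
  R: 255 + 0.54×(255−255) = 255 + 0 = 255 → 255
  G: 165 + 0.54×(255−165) = 165 + 48.6 = 213.6 → 214
  B: 0 + 0.54×(255−0) = 0 + 137.7 = 137.7 → 138
rgb(255, 214, 138) = #FFD68A.

#FFD68A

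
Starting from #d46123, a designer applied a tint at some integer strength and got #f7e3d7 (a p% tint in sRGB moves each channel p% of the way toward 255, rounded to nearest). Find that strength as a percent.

82%

#d46123 is rgb(212, 97, 35); #f7e3d7 is rgb(247, 227, 215).
On the B channel (widest range): 215 ≈ 35 + (p/100)(255 − 35), so p ≈ 100×(215 − 35)/(255 − 35) = 18000/220 = 81.82.
p = 82 reproduces all three channels after rounding.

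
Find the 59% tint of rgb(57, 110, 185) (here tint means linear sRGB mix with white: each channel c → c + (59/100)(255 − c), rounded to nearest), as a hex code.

#AEC4E2

Per channel, c → c + 0.59(255 − c):
  R: 57 + 0.59×(255−57) = 57 + 116.82 = 173.82 → 174
  G: 110 + 85.55 = 195.55 → 196
  B: 185 + 0.59×(255−185) = 185 + 41.3 = 226.3 → 226
rgb(174, 196, 226) = #AEC4E2.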